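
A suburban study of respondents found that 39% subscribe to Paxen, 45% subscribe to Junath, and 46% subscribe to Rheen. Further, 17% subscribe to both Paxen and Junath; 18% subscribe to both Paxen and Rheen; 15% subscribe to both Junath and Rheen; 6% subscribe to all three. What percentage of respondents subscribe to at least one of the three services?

86%

P(union) = 39 + 45 + 46 − 17 − 18 − 15 + 6 = 86%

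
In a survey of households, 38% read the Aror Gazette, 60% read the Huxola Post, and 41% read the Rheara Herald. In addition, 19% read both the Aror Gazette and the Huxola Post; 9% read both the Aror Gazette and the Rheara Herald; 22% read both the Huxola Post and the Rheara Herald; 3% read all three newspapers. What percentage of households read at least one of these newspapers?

Using inclusion–exclusion:
P(≥1) = 38 + 60 + 41 − 19 − 9 − 22 + 3 = 92%

92%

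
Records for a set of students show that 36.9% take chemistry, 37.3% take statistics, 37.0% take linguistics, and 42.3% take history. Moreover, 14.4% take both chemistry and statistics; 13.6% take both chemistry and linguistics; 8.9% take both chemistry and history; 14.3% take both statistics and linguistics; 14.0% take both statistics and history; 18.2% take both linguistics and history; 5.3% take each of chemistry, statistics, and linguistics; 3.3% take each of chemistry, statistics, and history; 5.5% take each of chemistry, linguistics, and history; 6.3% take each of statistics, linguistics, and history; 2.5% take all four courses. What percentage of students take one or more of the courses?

By inclusion-exclusion,
P(≥1) = 36.9 + 37.3 + 37.0 + 42.3 − 14.4 − 13.6 − 8.9 − 14.3 − 14.0 − 18.2 + 5.3 + 3.3 + 5.5 + 6.3 − 2.5 = 88.0%

88.0%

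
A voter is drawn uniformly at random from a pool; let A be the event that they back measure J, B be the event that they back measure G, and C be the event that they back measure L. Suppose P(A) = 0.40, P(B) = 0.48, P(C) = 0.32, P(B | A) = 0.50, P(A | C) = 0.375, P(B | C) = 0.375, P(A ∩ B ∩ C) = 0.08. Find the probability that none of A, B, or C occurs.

0.16

P(A ∩ B) = P(A)·P(B|A) = 0.40 × 0.50 = 0.20
P(A ∩ C) = P(C)·P(A|C) = 0.32 × 0.375 = 0.12
P(B ∩ C) = P(C)·P(B|C) = 0.32 × 0.375 = 0.12
P(A ∪ B ∪ C) = 0.40 + 0.48 + 0.32 − 0.20 − 0.12 − 0.12 + 0.08 = 0.84
P(none) = 1 − 0.84 = 0.16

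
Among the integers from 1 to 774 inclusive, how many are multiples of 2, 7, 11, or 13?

495

387 + 110 + 70 + 59 − 55 − 35 − 29 − 10 − 8 − 5 + 5 + 4 + 2 + 0 − 0 = 495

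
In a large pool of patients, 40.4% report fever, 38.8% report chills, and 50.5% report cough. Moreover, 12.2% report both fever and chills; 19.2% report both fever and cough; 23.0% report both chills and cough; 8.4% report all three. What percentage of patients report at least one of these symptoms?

Apply inclusion-exclusion:
P(union) = 40.4 + 38.8 + 50.5 − 12.2 − 19.2 − 23.0 + 8.4 = 83.7%

83.7%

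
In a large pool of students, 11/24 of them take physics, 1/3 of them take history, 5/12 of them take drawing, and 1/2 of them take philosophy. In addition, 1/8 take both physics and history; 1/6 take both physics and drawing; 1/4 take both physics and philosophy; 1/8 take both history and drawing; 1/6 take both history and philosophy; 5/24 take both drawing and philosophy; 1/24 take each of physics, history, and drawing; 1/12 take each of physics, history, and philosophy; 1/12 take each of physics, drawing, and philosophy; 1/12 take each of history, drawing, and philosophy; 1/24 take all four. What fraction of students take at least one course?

11/12

By inclusion-exclusion,
P(union) = 11/24 + 1/3 + 5/12 + 1/2 − 1/8 − 1/6 − 1/4 − 1/8 − 1/6 − 5/24 + 1/24 + 1/12 + 1/12 + 1/12 − 1/24 = 11/12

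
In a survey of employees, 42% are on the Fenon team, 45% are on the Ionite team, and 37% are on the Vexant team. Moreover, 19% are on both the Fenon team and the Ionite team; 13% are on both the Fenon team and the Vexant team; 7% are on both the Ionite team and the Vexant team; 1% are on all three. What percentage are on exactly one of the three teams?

P(exactly one) = 42 + 45 + 37 − 2·19 − 2·13 − 2·7 + 3·1 = 49%

49%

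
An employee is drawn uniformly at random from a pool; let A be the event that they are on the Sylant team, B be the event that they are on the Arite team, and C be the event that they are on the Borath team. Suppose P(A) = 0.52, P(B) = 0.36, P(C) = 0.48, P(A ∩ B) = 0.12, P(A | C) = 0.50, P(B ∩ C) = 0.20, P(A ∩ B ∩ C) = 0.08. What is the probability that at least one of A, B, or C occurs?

0.88

P(A ∩ C) = P(C)·P(A|C) = 0.48 × 0.50 = 0.24
P(A ∪ B ∪ C) = 0.52 + 0.36 + 0.48 − 0.12 − 0.24 − 0.20 + 0.08 = 0.88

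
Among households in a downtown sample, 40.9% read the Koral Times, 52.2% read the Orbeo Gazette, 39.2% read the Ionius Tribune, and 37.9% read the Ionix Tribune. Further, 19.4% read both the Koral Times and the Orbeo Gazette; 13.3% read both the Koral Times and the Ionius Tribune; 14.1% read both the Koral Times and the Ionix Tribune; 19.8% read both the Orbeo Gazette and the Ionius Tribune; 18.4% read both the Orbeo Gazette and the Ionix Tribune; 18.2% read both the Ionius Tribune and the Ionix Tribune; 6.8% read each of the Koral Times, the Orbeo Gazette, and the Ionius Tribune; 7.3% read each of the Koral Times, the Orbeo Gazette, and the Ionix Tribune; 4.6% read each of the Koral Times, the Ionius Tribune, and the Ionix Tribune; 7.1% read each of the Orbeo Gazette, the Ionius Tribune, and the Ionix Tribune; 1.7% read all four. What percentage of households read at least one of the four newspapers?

P(≥1) = 40.9 + 52.2 + 39.2 + 37.9 − 19.4 − 13.3 − 14.1 − 19.8 − 18.4 − 18.2 + 6.8 + 7.3 + 4.6 + 7.1 − 1.7 = 91.1%

91.1%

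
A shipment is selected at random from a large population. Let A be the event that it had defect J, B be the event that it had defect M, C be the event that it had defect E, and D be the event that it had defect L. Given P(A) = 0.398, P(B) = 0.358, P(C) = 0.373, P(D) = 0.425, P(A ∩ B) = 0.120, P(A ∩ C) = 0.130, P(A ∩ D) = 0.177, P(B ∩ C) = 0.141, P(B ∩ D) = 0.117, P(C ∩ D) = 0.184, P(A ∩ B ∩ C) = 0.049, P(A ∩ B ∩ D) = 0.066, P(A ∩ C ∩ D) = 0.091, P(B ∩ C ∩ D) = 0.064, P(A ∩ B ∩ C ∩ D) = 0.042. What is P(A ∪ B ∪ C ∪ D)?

0.913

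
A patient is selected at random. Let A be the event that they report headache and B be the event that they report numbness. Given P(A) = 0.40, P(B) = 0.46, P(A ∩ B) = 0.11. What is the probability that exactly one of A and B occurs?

By inclusion–exclusion (exactly-one form):
P(exactly one) = 0.40 + 0.46 − 2·0.11 = 0.64

0.64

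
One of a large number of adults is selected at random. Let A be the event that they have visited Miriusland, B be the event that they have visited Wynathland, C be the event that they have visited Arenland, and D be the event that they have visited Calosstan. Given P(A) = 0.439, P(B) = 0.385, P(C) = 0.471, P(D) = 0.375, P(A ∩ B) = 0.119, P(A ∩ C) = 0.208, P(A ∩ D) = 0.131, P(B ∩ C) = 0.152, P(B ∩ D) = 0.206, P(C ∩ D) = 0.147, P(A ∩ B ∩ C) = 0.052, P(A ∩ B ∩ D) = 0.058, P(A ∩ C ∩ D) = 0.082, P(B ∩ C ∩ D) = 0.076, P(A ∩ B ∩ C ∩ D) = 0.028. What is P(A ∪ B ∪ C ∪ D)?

P(A ∪ B ∪ C ∪ D) = 0.439 + 0.385 + 0.471 + 0.375 − 0.119 − 0.208 − 0.131 − 0.152 − 0.206 − 0.147 + 0.052 + 0.058 + 0.082 + 0.076 − 0.028 = 0.947

0.947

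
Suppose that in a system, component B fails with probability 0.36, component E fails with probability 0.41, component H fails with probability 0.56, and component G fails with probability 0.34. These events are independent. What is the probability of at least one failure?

P(none) = (1 − 0.36) × (1 − 0.41) × (1 − 0.56) × (1 − 0.34) = 0.64 × 0.59 × 0.44 × 0.66 = 0.10965504
P(at least one) = 1 − 0.10965504 = 0.89034496

0.89034496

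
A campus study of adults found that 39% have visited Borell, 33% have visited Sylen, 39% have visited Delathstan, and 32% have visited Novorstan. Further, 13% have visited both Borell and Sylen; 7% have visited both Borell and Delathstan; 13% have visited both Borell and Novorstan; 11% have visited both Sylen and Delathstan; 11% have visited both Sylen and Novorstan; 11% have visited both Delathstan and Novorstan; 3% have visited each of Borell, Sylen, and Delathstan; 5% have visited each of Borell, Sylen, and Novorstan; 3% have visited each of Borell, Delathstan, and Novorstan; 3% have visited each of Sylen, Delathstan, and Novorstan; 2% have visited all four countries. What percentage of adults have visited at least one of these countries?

Apply inclusion-exclusion:
P(at least one) = 39 + 33 + 39 + 32 − 13 − 7 − 13 − 11 − 11 − 11 + 3 + 5 + 3 + 3 − 2 = 89%

89%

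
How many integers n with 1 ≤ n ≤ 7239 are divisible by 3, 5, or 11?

Inclusion–exclusion gives
2413 + 1447 + 658 − 482 − 219 − 131 + 43 = 3729

3729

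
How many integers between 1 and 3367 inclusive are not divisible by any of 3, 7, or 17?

1811

By inclusion–exclusion:
⌊3367/3⌋ + ⌊3367/7⌋ + ⌊3367/17⌋ − ⌊3367/21⌋ − ⌊3367/51⌋ − ⌊3367/119⌋ + ⌊3367/357⌋ = 1122 + 481 + 198 − 160 − 66 − 28 + 9 = 1556
3367 − 1556 = 1811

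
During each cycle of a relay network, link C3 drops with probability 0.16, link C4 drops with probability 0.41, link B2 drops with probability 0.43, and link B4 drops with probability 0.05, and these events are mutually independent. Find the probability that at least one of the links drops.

0.7316326

P(none) = (1 − 0.16) × (1 − 0.41) × (1 − 0.43) × (1 − 0.05) = 0.84 × 0.59 × 0.57 × 0.95 = 0.2683674
P(at least one) = 1 − 0.2683674 = 0.7316326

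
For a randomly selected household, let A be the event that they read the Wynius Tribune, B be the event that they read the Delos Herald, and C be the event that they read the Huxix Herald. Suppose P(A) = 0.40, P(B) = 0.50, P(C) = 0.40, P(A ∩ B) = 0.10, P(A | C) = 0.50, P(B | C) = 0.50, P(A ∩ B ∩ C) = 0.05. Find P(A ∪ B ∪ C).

0.85

P(A ∩ C) = P(C)·P(A|C) = 0.40 × 0.50 = 0.20
P(B ∩ C) = P(C)·P(B|C) = 0.40 × 0.50 = 0.20
P(A ∪ B ∪ C) = 0.40 + 0.50 + 0.40 − 0.10 − 0.20 − 0.20 + 0.05 = 0.85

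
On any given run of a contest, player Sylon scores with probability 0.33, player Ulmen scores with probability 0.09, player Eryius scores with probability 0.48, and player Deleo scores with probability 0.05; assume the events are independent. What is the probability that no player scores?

0.3011918

P(none) = (1 − 0.33) × (1 − 0.09) × (1 − 0.48) × (1 − 0.05) = 0.67 × 0.91 × 0.52 × 0.95 = 0.3011918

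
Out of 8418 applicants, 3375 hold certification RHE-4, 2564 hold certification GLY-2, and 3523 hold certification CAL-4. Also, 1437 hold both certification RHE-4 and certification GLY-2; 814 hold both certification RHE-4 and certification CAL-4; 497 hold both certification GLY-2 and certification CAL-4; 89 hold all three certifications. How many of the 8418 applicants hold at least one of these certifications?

|union| = 3375 + 2564 + 3523 − 1437 − 814 − 497 + 89 = 6803

6803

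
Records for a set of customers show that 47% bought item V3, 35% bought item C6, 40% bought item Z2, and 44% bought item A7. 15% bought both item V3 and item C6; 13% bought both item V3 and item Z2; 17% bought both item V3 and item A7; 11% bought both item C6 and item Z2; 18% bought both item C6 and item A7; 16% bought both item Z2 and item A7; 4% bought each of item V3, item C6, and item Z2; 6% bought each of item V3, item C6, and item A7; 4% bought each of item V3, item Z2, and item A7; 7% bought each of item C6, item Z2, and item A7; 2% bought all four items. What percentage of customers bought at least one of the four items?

P(≥1) = 47 + 35 + 40 + 44 − 15 − 13 − 17 − 11 − 18 − 16 + 4 + 6 + 4 + 7 − 2 = 95%

95%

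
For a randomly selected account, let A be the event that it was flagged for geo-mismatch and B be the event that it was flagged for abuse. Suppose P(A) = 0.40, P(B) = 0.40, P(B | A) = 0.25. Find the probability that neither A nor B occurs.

0.30

P(A ∩ B) = P(A)·P(B|A) = 0.40 × 0.25 = 0.10
Inclusion–exclusion gives
P(A ∪ B) = 0.40 + 0.40 − 0.10 = 0.70
P(none) = 1 − 0.70 = 0.30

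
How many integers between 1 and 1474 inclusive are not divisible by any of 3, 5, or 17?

741

Inclusion–exclusion gives
491 + 294 + 86 − 98 − 28 − 17 + 5 = 733
1474 − 733 = 741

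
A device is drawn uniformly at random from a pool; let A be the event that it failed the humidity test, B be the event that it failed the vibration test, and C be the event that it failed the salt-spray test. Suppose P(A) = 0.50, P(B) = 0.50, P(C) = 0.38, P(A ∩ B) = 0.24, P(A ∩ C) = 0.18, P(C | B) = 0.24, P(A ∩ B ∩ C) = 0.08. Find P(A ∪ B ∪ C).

0.92

P(B ∩ C) = P(B)·P(C|B) = 0.50 × 0.24 = 0.12
Using inclusion–exclusion:
P(A ∪ B ∪ C) = 0.50 + 0.50 + 0.38 − 0.24 − 0.18 − 0.12 + 0.08 = 0.92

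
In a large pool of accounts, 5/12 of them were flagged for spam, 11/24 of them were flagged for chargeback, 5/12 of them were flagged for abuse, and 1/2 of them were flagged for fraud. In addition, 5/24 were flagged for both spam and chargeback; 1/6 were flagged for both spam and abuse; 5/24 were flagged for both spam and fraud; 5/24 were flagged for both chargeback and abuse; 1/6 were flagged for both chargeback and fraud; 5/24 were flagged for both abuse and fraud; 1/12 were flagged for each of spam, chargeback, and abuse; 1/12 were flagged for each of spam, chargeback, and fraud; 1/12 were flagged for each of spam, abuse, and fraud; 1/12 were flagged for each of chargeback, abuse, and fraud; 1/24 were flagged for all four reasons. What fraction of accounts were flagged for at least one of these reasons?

P(at least one) = 5/12 + 11/24 + 5/12 + 1/2 − 5/24 − 1/6 − 5/24 − 5/24 − 1/6 − 5/24 + 1/12 + 1/12 + 1/12 + 1/12 − 1/24 = 11/12

11/12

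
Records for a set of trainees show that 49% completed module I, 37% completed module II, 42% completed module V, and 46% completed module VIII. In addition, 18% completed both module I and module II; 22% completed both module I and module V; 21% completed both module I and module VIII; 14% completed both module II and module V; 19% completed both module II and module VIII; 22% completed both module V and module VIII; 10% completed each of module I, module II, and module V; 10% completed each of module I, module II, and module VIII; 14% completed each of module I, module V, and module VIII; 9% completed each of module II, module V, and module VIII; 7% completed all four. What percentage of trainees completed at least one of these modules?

94%

P(union) = 49 + 37 + 42 + 46 − 18 − 22 − 21 − 14 − 19 − 22 + 10 + 10 + 14 + 9 − 7 = 94%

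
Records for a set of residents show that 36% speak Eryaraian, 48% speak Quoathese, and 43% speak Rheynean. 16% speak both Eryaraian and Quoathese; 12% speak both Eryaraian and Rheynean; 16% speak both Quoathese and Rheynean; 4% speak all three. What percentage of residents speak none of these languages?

Using inclusion–exclusion:
P(at least one) = 36 + 48 + 43 − 16 − 12 − 16 + 4 = 87%
P(none) = 100% − 87% = 13%

13%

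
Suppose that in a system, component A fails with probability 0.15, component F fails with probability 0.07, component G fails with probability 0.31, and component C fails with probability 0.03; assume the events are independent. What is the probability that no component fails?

Since the events are independent, P(none) is the product of the individual non-occurrence probabilities.
P(none) = (1 − 0.15) × (1 − 0.07) × (1 − 0.31) × (1 − 0.03) = 0.85 × 0.93 × 0.69 × 0.97 = 0.52908165

0.52908165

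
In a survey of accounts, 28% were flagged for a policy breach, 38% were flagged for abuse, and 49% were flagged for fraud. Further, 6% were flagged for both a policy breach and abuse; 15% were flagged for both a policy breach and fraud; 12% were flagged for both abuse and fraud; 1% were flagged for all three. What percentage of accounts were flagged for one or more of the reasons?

83%

P(union) = 28 + 38 + 49 − 6 − 15 − 12 + 1 = 83%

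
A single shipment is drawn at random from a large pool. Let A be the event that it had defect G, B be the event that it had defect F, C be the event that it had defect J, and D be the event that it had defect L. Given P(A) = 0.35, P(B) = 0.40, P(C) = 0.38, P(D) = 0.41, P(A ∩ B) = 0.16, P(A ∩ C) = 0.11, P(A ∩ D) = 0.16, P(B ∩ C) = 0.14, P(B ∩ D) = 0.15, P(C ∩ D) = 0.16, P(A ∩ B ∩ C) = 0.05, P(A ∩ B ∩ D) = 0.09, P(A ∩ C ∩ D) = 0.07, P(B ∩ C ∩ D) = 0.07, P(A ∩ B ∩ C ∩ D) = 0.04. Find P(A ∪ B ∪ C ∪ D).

0.90

P(A ∪ B ∪ C ∪ D) = 0.35 + 0.40 + 0.38 + 0.41 − 0.16 − 0.11 − 0.16 − 0.14 − 0.15 − 0.16 + 0.05 + 0.09 + 0.07 + 0.07 − 0.04 = 0.90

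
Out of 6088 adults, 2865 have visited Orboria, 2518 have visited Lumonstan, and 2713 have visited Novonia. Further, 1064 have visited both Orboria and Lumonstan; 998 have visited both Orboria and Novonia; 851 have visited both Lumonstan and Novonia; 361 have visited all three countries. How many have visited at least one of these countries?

Inclusion–exclusion gives
N(≥1) = 2865 + 2518 + 2713 − 1064 − 998 − 851 + 361 = 5544

5544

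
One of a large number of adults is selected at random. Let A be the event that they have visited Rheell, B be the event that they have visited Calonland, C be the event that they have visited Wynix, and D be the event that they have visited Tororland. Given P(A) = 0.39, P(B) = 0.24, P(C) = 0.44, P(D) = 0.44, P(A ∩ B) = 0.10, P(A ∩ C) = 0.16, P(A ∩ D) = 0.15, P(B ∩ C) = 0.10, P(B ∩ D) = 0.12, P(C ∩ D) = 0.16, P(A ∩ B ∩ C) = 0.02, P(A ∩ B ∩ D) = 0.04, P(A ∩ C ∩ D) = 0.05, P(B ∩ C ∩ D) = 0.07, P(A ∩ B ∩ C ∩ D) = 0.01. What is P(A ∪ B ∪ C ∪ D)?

0.89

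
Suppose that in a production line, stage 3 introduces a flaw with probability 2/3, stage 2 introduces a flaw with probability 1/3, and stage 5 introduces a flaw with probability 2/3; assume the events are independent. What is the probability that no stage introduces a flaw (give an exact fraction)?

2/27

Since the events are independent, P(none) is the product of the individual non-occurrence probabilities.
P(none) = (1 − 2/3) × (1 − 1/3) × (1 − 2/3) = 1/3 × 2/3 × 1/3 = 2/27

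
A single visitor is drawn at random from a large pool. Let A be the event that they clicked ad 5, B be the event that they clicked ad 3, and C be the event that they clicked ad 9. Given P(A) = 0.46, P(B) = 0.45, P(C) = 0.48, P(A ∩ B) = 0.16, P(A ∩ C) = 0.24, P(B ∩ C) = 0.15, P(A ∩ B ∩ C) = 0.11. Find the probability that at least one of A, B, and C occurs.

0.95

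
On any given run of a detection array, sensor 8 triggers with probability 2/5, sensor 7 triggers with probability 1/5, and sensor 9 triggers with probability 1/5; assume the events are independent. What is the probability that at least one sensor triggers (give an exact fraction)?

P(none) = (1 − 2/5) × (1 − 1/5) × (1 − 1/5) = 3/5 × 4/5 × 4/5 = 48/125
P(at least one) = 1 − 48/125 = 77/125

77/125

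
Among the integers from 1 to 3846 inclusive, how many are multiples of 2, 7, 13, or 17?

2414

By inclusion–exclusion:
floor(3846/2) + floor(3846/7) + floor(3846/13) + floor(3846/17) − floor(3846/14) − floor(3846/26) − floor(3846/34) − floor(3846/91) − floor(3846/119) − floor(3846/221) + floor(3846/182) + floor(3846/238) + floor(3846/442) + floor(3846/1547) − floor(3846/3094) = 1923 + 549 + 295 + 226 − 274 − 147 − 113 − 42 − 32 − 17 + 21 + 16 + 8 + 2 − 1 = 2414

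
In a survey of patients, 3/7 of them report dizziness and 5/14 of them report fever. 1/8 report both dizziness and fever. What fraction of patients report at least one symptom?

37/56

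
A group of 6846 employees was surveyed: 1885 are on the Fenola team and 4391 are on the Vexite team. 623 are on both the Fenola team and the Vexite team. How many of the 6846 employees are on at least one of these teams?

5653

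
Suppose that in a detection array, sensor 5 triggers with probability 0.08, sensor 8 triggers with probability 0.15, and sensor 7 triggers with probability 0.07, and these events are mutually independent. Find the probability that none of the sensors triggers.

Since the events are independent, P(none) is the product of the individual non-occurrence probabilities.
P(none) = (1 − 0.08) × (1 − 0.15) × (1 − 0.07) = 0.92 × 0.85 × 0.93 = 0.72726

0.72726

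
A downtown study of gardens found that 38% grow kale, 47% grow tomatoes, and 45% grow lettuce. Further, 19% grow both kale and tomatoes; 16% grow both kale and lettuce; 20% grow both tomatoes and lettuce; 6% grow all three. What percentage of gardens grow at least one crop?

Inclusion–exclusion gives
P(≥1) = 38 + 47 + 45 − 19 − 16 − 20 + 6 = 81%

81%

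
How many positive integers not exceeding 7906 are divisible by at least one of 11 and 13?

floor(7906/11) + floor(7906/13) − floor(7906/143) = 718 + 608 − 55 = 1271

1271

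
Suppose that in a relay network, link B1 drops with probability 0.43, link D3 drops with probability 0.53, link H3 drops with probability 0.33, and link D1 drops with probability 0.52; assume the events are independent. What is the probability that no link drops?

0.08615664

Since the events are independent, P(none) is the product of the individual non-occurrence probabilities.
P(none) = (1 − 0.43) × (1 − 0.53) × (1 − 0.33) × (1 − 0.52) = 0.57 × 0.47 × 0.67 × 0.48 = 0.08615664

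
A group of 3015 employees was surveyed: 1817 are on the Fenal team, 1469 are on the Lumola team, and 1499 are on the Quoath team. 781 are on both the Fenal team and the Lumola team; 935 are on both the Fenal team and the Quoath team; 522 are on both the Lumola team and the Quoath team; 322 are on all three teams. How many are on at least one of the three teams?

2869

By inclusion-exclusion,
N(≥1) = 1817 + 1469 + 1499 − 781 − 935 − 522 + 322 = 2869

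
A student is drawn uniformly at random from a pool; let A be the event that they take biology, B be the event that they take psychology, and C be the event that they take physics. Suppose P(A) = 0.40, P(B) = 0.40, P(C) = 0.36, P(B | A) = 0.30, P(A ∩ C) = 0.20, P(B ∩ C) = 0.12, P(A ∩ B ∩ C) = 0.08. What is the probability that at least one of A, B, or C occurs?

0.80

P(A ∩ B) = P(A)·P(B|A) = 0.40 × 0.30 = 0.12
P(A ∪ B ∪ C) = 0.40 + 0.40 + 0.36 − 0.12 − 0.20 − 0.12 + 0.08 = 0.80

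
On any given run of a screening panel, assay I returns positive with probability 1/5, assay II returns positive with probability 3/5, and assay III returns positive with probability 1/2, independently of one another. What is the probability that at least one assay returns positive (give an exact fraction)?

P(none) = (1 − 1/5) × (1 − 3/5) × (1 − 1/2) = 4/5 × 2/5 × 1/2 = 4/25
P(at least one) = 1 − 4/25 = 21/25

21/25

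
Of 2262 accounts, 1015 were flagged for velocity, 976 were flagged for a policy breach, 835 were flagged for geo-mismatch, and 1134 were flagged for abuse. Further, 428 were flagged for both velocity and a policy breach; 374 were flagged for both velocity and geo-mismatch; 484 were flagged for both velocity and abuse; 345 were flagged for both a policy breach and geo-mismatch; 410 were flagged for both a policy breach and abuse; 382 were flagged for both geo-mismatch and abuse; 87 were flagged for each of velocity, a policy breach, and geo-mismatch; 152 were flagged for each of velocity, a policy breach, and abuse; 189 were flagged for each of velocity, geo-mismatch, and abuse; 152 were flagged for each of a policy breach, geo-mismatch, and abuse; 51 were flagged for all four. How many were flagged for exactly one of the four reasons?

|exactly one| = 1015 + 976 + 835 + 1134 − 2·428 − 2·374 − 2·484 − 2·345 − 2·410 − 2·382 + 3·87 + 3·152 + 3·189 + 3·152 − 4·51 = 650

650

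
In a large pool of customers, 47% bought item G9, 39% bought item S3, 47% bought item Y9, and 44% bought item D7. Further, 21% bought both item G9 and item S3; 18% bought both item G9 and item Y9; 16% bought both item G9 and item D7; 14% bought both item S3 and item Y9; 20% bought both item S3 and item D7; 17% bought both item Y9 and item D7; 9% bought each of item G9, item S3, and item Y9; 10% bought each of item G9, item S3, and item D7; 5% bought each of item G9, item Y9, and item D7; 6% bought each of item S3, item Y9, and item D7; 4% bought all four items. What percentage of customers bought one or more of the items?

Using inclusion–exclusion:
P(at least one) = 47 + 39 + 47 + 44 − 21 − 18 − 16 − 14 − 20 − 17 + 9 + 10 + 5 + 6 − 4 = 97%

97%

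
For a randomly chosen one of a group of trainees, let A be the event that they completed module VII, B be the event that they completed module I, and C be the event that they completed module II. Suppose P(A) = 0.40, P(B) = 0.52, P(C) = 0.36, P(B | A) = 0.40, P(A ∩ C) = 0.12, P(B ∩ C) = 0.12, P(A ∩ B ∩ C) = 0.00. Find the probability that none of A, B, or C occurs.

P(A ∩ B) = P(A)·P(B|A) = 0.40 × 0.40 = 0.16
Inclusion–exclusion gives
P(A ∪ B ∪ C) = 0.40 + 0.52 + 0.36 − 0.16 − 0.12 − 0.12 + 0.00 = 0.88
P(none) = 1 − 0.88 = 0.12

0.12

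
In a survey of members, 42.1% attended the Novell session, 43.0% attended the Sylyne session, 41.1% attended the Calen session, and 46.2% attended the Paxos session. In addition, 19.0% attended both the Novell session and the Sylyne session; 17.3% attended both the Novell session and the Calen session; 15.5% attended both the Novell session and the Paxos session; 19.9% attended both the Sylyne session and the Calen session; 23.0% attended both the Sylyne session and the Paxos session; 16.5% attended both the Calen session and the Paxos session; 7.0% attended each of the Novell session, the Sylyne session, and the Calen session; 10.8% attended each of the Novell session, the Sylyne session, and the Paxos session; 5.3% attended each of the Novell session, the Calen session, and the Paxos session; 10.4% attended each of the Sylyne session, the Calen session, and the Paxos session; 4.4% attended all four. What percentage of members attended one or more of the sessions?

By inclusion–exclusion:
P(union) = 42.1 + 43.0 + 41.1 + 46.2 − 19.0 − 17.3 − 15.5 − 19.9 − 23.0 − 16.5 + 7.0 + 10.8 + 5.3 + 10.4 − 4.4 = 90.3%

90.3%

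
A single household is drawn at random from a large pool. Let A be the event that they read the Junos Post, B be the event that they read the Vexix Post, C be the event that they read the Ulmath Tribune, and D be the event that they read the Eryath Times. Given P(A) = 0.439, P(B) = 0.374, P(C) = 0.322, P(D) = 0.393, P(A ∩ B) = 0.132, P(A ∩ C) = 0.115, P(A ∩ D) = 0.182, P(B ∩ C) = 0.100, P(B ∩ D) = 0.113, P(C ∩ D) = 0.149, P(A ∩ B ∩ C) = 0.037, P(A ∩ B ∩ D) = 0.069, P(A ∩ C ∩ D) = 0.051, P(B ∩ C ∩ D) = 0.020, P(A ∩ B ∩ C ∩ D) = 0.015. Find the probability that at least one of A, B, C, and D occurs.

P(A ∪ B ∪ C ∪ D) = 0.439 + 0.374 + 0.322 + 0.393 − 0.132 − 0.115 − 0.182 − 0.100 − 0.113 − 0.149 + 0.037 + 0.069 + 0.051 + 0.020 − 0.015 = 0.899

0.899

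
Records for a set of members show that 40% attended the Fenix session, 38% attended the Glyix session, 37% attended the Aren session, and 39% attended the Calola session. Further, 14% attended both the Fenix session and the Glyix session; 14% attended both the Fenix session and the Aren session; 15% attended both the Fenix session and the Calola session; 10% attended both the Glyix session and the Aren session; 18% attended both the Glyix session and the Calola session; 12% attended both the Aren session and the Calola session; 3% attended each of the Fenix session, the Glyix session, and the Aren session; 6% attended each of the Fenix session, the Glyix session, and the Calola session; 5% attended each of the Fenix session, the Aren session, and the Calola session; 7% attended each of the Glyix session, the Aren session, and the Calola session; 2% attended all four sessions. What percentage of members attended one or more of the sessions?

90%

P(union) = 40 + 38 + 37 + 39 − 14 − 14 − 15 − 10 − 18 − 12 + 3 + 6 + 5 + 7 − 2 = 90%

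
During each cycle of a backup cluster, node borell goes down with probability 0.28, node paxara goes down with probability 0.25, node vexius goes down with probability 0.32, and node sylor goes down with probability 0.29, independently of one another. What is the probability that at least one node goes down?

P(none) = (1 − 0.28) × (1 − 0.25) × (1 − 0.32) × (1 − 0.29) = 0.72 × 0.75 × 0.68 × 0.71 = 0.260712
P(at least one) = 1 − 0.260712 = 0.739288

0.739288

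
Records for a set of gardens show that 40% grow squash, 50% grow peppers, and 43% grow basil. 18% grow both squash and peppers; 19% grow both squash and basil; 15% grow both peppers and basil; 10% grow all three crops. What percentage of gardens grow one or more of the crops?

91%

Inclusion–exclusion gives
P(≥1) = 40 + 50 + 43 − 18 − 19 − 15 + 10 = 91%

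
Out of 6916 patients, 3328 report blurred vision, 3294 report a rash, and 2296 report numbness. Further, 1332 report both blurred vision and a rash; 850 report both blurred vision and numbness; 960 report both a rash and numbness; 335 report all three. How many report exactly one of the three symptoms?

By inclusion–exclusion (exactly-one form):
|exactly one| = 3328 + 3294 + 2296 − 2·1332 − 2·850 − 2·960 + 3·335 = 3639

3639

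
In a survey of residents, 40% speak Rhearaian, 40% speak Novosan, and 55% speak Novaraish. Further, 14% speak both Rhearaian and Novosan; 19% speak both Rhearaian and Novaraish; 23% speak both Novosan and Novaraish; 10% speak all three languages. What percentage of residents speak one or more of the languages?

89%

Using inclusion–exclusion:
P(at least one) = 40 + 40 + 55 − 14 − 19 − 23 + 10 = 89%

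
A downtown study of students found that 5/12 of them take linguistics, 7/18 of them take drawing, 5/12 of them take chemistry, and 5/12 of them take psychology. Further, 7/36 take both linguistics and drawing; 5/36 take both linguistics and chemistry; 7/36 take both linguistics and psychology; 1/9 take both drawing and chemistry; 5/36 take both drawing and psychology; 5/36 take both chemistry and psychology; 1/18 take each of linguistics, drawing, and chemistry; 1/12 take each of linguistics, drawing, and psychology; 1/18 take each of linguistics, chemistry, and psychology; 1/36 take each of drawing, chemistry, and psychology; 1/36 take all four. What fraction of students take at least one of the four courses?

By inclusion-exclusion,
P(union) = 5/12 + 7/18 + 5/12 + 5/12 − 7/36 − 5/36 − 7/36 − 1/9 − 5/36 − 5/36 + 1/18 + 1/12 + 1/18 + 1/36 − 1/36 = 11/12

11/12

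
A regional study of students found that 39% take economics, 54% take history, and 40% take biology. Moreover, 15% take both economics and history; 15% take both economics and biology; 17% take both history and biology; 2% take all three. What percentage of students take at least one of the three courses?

P(at least one) = 39 + 54 + 40 − 15 − 15 − 17 + 2 = 88%

88%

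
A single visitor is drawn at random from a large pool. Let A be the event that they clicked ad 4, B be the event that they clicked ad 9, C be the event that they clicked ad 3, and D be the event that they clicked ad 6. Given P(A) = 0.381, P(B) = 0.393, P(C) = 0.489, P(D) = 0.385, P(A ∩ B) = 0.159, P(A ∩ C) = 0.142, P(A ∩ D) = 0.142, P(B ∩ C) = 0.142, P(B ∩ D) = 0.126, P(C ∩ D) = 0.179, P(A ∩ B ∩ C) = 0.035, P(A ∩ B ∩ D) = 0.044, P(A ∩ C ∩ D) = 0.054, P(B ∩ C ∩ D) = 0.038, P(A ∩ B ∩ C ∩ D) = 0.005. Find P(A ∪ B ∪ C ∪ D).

0.924

Using inclusion–exclusion:
P(A ∪ B ∪ C ∪ D) = 0.381 + 0.393 + 0.489 + 0.385 − 0.159 − 0.142 − 0.142 − 0.142 − 0.126 − 0.179 + 0.035 + 0.044 + 0.054 + 0.038 − 0.005 = 0.924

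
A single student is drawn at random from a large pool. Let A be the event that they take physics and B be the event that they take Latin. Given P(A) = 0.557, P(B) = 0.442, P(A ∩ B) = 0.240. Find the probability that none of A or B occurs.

0.241

P(A ∪ B) = 0.557 + 0.442 − 0.240 = 0.759
P(none) = 1 − 0.759 = 0.241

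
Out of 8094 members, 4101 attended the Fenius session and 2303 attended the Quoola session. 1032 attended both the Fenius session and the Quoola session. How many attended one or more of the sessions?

Apply inclusion-exclusion:
|at least one| = 4101 + 2303 − 1032 = 5372

5372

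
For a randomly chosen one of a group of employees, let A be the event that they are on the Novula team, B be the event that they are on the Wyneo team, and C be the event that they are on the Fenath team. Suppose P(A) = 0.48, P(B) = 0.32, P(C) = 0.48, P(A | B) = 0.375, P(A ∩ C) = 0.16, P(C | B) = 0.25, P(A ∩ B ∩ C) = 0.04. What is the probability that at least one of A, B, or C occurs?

0.96

P(A ∩ B) = P(B)·P(A|B) = 0.32 × 0.375 = 0.12
P(B ∩ C) = P(B)·P(C|B) = 0.32 × 0.25 = 0.08
By inclusion–exclusion:
P(A ∪ B ∪ C) = 0.48 + 0.32 + 0.48 − 0.12 − 0.16 − 0.08 + 0.04 = 0.96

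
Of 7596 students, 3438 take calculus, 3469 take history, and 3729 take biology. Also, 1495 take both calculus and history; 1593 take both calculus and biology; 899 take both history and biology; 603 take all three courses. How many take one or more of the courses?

Inclusion–exclusion gives
|at least one| = 3438 + 3469 + 3729 − 1495 − 1593 − 899 + 603 = 7252

7252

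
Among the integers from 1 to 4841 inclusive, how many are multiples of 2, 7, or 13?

By inclusion–exclusion:
floor(4841/2) + floor(4841/7) + floor(4841/13) − floor(4841/14) − floor(4841/26) − floor(4841/91) + floor(4841/182) = 2420 + 691 + 372 − 345 − 186 − 53 + 26 = 2925

2925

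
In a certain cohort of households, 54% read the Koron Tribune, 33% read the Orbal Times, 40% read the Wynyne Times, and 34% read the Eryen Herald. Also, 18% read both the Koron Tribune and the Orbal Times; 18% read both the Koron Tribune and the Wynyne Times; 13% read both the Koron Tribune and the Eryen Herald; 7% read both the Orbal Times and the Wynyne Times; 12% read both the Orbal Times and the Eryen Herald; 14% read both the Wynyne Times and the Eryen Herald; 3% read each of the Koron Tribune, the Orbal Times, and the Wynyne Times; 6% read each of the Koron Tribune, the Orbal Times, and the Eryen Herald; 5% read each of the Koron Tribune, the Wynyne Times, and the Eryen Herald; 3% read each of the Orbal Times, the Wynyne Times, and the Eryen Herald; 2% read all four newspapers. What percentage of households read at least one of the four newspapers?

Apply inclusion-exclusion:
P(≥1) = 54 + 33 + 40 + 34 − 18 − 18 − 13 − 7 − 12 − 14 + 3 + 6 + 5 + 3 − 2 = 94%

94%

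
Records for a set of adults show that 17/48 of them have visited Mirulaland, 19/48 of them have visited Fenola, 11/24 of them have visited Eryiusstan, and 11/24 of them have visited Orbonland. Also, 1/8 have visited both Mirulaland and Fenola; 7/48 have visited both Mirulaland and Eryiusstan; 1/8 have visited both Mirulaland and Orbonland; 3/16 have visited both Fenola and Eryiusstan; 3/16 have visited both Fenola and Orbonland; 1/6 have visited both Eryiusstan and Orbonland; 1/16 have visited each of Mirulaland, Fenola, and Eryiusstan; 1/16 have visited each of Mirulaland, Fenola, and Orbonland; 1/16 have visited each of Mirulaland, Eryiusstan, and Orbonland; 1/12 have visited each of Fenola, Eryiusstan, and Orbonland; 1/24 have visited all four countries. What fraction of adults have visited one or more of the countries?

Using inclusion–exclusion:
P(≥1) = 17/48 + 19/48 + 11/24 + 11/24 − 1/8 − 7/48 − 1/8 − 3/16 − 3/16 − 1/6 + 1/16 + 1/16 + 1/16 + 1/12 − 1/24 = 23/24

23/24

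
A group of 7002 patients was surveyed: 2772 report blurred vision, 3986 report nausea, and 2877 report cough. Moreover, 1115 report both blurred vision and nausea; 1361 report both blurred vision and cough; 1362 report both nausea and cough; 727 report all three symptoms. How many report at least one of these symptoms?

By inclusion-exclusion,
|union| = 2772 + 3986 + 2877 − 1115 − 1361 − 1362 + 727 = 6524

6524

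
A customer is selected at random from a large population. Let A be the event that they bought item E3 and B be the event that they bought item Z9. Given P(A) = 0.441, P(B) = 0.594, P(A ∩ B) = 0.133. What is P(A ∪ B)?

0.902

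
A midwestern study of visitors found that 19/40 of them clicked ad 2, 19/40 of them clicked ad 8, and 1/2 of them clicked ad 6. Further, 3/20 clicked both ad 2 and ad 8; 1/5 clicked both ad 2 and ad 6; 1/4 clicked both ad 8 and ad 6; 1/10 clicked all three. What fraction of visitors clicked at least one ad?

19/20

P(union) = 19/40 + 19/40 + 1/2 − 3/20 − 1/5 − 1/4 + 1/10 = 19/20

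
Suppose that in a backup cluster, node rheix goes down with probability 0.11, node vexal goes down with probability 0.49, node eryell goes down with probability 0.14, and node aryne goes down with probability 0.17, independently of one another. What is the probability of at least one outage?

0.67600618

Since the events are independent, P(none) is the product of the individual non-occurrence probabilities.
P(none) = (1 − 0.11) × (1 − 0.49) × (1 − 0.14) × (1 − 0.17) = 0.89 × 0.51 × 0.86 × 0.83 = 0.32399382
P(at least one) = 1 − 0.32399382 = 0.67600618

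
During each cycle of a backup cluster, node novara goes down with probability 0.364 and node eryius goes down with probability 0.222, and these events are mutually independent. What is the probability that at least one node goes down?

0.505192

P(none) = (1 − 0.364) × (1 − 0.222) = 0.636 × 0.778 = 0.494808
P(at least one) = 1 − 0.494808 = 0.505192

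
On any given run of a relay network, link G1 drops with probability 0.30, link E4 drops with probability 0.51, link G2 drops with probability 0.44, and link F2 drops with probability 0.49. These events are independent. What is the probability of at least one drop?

0.9020392

P(none) = (1 − 0.30) × (1 − 0.51) × (1 − 0.44) × (1 − 0.49) = 0.70 × 0.49 × 0.56 × 0.51 = 0.0979608
P(at least one) = 1 − 0.0979608 = 0.9020392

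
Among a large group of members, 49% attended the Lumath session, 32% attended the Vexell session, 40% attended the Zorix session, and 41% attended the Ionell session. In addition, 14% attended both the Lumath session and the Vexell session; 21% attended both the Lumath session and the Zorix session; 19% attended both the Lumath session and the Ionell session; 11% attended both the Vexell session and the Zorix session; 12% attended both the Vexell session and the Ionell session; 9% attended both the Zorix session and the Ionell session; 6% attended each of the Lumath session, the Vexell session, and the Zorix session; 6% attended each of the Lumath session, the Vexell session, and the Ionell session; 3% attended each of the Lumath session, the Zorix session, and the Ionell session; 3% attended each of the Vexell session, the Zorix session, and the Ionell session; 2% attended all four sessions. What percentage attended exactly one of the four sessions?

36%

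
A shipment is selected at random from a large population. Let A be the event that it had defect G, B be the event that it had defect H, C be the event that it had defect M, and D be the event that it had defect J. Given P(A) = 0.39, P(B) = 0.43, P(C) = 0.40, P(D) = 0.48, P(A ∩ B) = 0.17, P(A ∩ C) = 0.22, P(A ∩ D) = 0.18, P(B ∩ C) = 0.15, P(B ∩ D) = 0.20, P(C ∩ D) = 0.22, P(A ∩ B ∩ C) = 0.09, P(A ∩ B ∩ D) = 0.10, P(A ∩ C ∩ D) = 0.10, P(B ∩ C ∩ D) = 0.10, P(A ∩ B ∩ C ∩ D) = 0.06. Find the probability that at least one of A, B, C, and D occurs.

Apply inclusion-exclusion:
P(A ∪ B ∪ C ∪ D) = 0.39 + 0.43 + 0.40 + 0.48 − 0.17 − 0.22 − 0.18 − 0.15 − 0.20 − 0.22 + 0.09 + 0.10 + 0.10 + 0.10 − 0.06 = 0.89

0.89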